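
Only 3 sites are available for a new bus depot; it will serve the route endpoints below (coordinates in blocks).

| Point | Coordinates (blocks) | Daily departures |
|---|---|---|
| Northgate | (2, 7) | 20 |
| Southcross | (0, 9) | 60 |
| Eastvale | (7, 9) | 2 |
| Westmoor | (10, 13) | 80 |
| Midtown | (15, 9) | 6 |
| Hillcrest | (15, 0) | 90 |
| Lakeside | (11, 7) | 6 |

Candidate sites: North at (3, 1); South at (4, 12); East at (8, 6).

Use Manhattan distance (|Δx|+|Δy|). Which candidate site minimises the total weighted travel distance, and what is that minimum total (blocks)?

Total weighted distance at each candidate:
  North (3, 1): total = 3718
  South (4, 12): total = 3358
  East (8, 6): total = 2782
Minimum is at East with total 2782 blocks.

East, total 2782 blocks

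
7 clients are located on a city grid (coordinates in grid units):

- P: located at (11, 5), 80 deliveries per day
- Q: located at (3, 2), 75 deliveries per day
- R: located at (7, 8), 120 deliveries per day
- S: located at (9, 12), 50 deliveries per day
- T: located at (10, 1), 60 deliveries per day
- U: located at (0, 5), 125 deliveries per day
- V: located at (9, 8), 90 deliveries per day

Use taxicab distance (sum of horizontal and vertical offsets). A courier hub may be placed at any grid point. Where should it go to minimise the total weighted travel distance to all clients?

Manhattan distance separates: Σwᵢ(|x−xᵢ|+|y−yᵢ|) = Σwᵢ|x−xᵢ| + Σwᵢ|y−yᵢ|, so x and y are optimised independently as 1-D weighted medians.
Total weight W = 600; half = 300.
x-coordinate, sorted with cumulative weight:
  x=0 (U, w=125) cum 125
  x=3 (Q, w=75) cum 200
  x=7 (R, w=120) cum 320  ← median
  x=9 (S, w=50) cum 370
  x=9 (V, w=90) cum 460
  x=10 (T, w=60) cum 520
  x=11 (P, w=80) cum 600
⇒ x* = 7
y-coordinate, sorted with cumulative weight:
  y=1 (T, w=60) cum 60
  y=2 (Q, w=75) cum 135
  y=5 (P, w=80) cum 215
  y=5 (U, w=125) cum 340  ← median
  y=8 (R, w=120) cum 460
  y=8 (V, w=90) cum 550
  y=12 (S, w=50) cum 600
⇒ y* = 5

(7, 5)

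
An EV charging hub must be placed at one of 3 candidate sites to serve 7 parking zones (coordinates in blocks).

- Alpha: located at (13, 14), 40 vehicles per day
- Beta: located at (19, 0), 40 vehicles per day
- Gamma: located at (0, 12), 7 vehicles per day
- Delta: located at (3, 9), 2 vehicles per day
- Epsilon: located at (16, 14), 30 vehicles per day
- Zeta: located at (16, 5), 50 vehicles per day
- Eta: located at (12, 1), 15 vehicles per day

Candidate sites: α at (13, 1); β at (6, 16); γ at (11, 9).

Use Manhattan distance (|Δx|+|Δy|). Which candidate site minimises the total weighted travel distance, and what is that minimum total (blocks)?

Total weighted distance at each candidate:
  α (13, 1): total = 1849
  β (6, 16): total = 3335
  γ (11, 9): total = 1959
Minimum is at α with total 1849 blocks.

α, total 1849 blocks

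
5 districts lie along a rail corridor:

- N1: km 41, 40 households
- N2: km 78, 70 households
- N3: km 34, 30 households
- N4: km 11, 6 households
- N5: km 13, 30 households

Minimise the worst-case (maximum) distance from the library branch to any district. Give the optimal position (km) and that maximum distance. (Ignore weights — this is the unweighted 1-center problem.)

location 44.5, max distance 33.5

The 1-center on a line is the midpoint of the two extreme points: leftmost at 11, rightmost at 78.
Optimal location = (11 + 78)/2 = 44.5; maximum distance = (78 − 11)/2 = 33.5.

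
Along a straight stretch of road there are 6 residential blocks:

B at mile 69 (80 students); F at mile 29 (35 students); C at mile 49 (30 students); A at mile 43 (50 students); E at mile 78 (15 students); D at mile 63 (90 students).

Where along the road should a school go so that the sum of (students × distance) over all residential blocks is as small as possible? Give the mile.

For a sum of weighted absolute distances on a line, the optimum is the weighted median (not the mean). Total weight W = 300; half-weight = 150.
Sort by position and accumulate weight:
  mile 29 (F, w=35) → cum 35
  mile 43 (A, w=50) → cum 85
  mile 49 (C, w=30) → cum 115
  mile 63 (D, w=90) → cum 205  ≥ 150 → median here
  mile 69 (B, w=80) → cum 285
  mile 78 (E, w=15) → cum 300
Optimal location: mile 63.

x = 63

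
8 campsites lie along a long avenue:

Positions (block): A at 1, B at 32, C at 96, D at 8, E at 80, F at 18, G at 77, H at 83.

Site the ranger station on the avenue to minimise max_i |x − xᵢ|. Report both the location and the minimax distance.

The 1-center on a line is the midpoint of the two extreme points: leftmost at 1, rightmost at 96.
Optimal location = (1 + 96)/2 = 48.5; maximum distance = (96 − 1)/2 = 47.5.

location 48.5, max distance 47.5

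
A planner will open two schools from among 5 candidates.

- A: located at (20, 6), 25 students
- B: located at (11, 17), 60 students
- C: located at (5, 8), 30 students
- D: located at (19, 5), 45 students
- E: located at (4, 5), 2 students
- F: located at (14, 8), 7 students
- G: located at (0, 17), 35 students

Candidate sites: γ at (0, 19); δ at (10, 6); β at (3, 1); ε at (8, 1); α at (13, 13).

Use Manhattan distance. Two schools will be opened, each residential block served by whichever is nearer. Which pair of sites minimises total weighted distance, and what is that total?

{γ, δ}, total 1756

Evaluate every pair (each demand assigned to the nearer of the two):
  {γ, δ}: total = 1756
  {γ, α}: total = 1876
  {δ, α}: total = 1921
  {β, α}: total = 2257
  {ε, α}: total = 2293
  {δ, β}: total = 2347
  {γ, ε}: total = 2357
  {δ, ε}: total = 2421
  {γ, β}: total = 2706
  {β, ε}: total = 3276
Best pair: {γ, δ} with total 1756.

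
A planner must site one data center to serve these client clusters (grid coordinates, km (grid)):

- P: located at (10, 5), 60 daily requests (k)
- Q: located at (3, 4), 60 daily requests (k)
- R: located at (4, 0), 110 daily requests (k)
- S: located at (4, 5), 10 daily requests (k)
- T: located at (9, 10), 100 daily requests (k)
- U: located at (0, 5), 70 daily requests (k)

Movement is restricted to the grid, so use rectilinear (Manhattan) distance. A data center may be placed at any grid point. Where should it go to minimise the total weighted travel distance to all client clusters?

(4, 5)

Manhattan distance separates: Σwᵢ(|x−xᵢ|+|y−yᵢ|) = Σwᵢ|x−xᵢ| + Σwᵢ|y−yᵢ|, so x and y are optimised independently as 1-D weighted medians.
Total weight W = 410; half = 205.
x-coordinate, sorted with cumulative weight:
  x=0 (U, w=70) cum 70
  x=3 (Q, w=60) cum 130
  x=4 (R, w=110) cum 240  ← median
  x=4 (S, w=10) cum 250
  x=9 (T, w=100) cum 350
  x=10 (P, w=60) cum 410
⇒ x* = 4
y-coordinate, sorted with cumulative weight:
  y=0 (R, w=110) cum 110
  y=4 (Q, w=60) cum 170
  y=5 (P, w=60) cum 230  ← median
  y=5 (S, w=10) cum 240
  y=5 (U, w=70) cum 310
  y=10 (T, w=100) cum 410
⇒ y* = 5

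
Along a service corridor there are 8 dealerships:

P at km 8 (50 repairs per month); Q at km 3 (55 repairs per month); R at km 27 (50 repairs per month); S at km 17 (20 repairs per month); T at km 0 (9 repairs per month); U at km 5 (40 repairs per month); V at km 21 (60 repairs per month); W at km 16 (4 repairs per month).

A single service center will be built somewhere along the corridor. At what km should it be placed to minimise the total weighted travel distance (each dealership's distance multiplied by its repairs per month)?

For a sum of weighted absolute distances on a line, the optimum is the weighted median (not the mean). Total weight W = 288; half-weight = 144.
Sort by position and accumulate weight:
  km 0 (T, w=9) → cum 9
  km 3 (Q, w=55) → cum 64
  km 5 (U, w=40) → cum 104
  km 8 (P, w=50) → cum 154  ≥ 144 → median here
  km 16 (W, w=4) → cum 158
  km 17 (S, w=20) → cum 178
  km 21 (V, w=60) → cum 238
  km 27 (R, w=50) → cum 288
Optimal location: km 8.

x = 8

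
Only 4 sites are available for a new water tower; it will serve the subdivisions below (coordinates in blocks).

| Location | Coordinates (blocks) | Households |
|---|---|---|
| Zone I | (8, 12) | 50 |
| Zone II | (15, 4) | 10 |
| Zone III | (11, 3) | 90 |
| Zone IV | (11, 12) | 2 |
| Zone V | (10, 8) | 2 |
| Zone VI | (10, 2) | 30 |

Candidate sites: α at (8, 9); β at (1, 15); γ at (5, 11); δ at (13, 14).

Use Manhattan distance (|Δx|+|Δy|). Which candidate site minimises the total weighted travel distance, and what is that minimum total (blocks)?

α, total 1368 blocks

Total weighted distance at each candidate:
  α (8, 9): total = 1368
  β (1, 15): total = 3448
  γ (5, 11): total = 2080
  δ (13, 14): total = 2116
Minimum is at α with total 1368 blocks.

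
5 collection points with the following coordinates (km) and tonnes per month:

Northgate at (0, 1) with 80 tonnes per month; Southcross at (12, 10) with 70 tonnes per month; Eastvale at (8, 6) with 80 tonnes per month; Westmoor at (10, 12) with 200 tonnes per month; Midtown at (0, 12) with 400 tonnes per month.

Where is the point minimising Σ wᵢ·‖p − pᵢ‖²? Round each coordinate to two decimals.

The minimiser of Σwᵢ‖p−pᵢ‖² is the weighted centroid p* = (Σwᵢpᵢ)/(Σwᵢ).
Σwᵢ = 830.
Σwᵢxᵢ = 80·0 + 70·12 + 80·8 + 200·10 + 400·0 = 3480.
Σwᵢyᵢ = 80·1 + 70·10 + 80·6 + 200·12 + 400·12 = 8460.
x* = 3480/830 = 4.19, y* = 8460/830 = 10.19.

(4.19, 10.19)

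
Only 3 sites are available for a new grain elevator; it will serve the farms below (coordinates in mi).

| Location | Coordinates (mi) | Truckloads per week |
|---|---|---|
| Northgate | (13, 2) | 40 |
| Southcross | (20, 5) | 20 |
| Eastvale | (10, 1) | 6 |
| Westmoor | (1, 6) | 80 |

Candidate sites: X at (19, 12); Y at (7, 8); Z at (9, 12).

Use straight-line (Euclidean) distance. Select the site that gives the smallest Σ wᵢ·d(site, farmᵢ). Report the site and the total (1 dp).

Y, total 1157.9 mi

Total weighted distance at each candidate:
  X (19, 12): total = 2211.1
  Y (7, 8): total = 1157.9
  Z (9, 12): total = 1557.9
Minimum is at Y with total 1157.9 mi.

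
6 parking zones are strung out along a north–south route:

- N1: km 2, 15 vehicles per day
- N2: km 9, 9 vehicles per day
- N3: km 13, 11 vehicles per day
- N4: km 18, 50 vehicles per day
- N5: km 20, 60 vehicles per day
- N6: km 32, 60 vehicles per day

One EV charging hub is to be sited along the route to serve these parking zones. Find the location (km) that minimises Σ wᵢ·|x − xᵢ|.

For a sum of weighted absolute distances on a line, the optimum is the weighted median (not the mean). Total weight W = 205; half-weight = 102.5.
Sort by position and accumulate weight:
  km 2 (N1, w=15) → cum 15
  km 9 (N2, w=9) → cum 24
  km 13 (N3, w=11) → cum 35
  km 18 (N4, w=50) → cum 85
  km 20 (N5, w=60) → cum 145  ≥ 102.5 → median here
  km 32 (N6, w=60) → cum 205
Optimal location: km 20.

x = 20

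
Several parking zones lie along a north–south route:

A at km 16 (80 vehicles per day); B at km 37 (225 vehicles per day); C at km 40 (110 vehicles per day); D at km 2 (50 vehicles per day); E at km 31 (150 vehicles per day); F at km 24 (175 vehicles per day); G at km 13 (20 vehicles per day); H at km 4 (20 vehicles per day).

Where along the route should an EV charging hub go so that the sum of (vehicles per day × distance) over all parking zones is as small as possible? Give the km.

For a sum of weighted absolute distances on a line, the optimum is the weighted median (not the mean). Total weight W = 830; half-weight = 415.
Sort by position and accumulate weight:
  km 2 (D, w=50) → cum 50
  km 4 (H, w=20) → cum 70
  km 13 (G, w=20) → cum 90
  km 16 (A, w=80) → cum 170
  km 24 (F, w=175) → cum 345
  km 31 (E, w=150) → cum 495  ≥ 415 → median here
  km 37 (B, w=225) → cum 720
  km 40 (C, w=110) → cum 830
Optimal location: km 31.

x = 31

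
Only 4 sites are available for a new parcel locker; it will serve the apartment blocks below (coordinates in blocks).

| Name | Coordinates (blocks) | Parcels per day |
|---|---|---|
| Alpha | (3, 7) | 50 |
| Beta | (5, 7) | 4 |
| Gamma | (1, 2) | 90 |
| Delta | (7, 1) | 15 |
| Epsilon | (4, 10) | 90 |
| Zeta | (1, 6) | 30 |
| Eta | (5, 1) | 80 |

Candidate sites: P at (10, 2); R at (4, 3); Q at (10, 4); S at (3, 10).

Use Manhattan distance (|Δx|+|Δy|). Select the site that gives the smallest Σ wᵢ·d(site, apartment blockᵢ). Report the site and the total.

R, total 1755 blocks

Total weighted distance at each candidate:
  P (10, 2): total = 3640
  R (4, 3): total = 1755
  Q (10, 4): total = 3662
  S (3, 10): total = 2415
Minimum is at R with total 1755 blocks.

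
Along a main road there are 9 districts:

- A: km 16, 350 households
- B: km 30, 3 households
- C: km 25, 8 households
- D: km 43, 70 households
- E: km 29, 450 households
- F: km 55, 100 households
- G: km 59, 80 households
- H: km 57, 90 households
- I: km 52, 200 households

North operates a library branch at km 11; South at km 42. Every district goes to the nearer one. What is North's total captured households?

358

The indifferent point is the midpoint (11+42)/2 = 26.5; districts left of it (closer to North at 11) go to North, those right go to South.
  A at 16 (w=350) → North
  C at 25 (w=8) → North
  E at 29 (w=450) → South
  B at 30 (w=3) → South
  D at 43 (w=70) → South
  I at 52 (w=200) → South
  F at 55 (w=100) → South
  H at 57 (w=90) → South
  G at 59 (w=80) → South
North captures 358; South captures 993.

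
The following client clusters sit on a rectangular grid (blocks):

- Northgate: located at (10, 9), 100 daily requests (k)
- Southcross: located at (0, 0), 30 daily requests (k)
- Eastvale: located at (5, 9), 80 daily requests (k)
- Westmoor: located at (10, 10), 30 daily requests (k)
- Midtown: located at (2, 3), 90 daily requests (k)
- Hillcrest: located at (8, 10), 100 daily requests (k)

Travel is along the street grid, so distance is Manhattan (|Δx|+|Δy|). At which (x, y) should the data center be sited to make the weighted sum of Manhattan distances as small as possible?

(8, 9)

Manhattan distance separates: Σwᵢ(|x−xᵢ|+|y−yᵢ|) = Σwᵢ|x−xᵢ| + Σwᵢ|y−yᵢ|, so x and y are optimised independently as 1-D weighted medians.
Total weight W = 430; half = 215.
x-coordinate, sorted with cumulative weight:
  x=0 (Southcross, w=30) cum 30
  x=2 (Midtown, w=90) cum 120
  x=5 (Eastvale, w=80) cum 200
  x=8 (Hillcrest, w=100) cum 300  ← median
  x=10 (Northgate, w=100) cum 400
  x=10 (Westmoor, w=30) cum 430
⇒ x* = 8
y-coordinate, sorted with cumulative weight:
  y=0 (Southcross, w=30) cum 30
  y=3 (Midtown, w=90) cum 120
  y=9 (Northgate, w=100) cum 220  ← median
  y=9 (Eastvale, w=80) cum 300
  y=10 (Westmoor, w=30) cum 330
  y=10 (Hillcrest, w=100) cum 430
⇒ y* = 9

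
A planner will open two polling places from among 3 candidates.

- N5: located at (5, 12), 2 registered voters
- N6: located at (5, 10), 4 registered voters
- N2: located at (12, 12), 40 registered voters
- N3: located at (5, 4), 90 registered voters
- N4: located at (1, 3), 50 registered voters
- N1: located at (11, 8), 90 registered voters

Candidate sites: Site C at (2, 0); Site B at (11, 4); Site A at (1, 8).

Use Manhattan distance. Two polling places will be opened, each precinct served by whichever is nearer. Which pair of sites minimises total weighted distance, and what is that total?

Evaluate every pair (each demand assigned to the nearer of the two):
  {Site C, Site B}: total = 1536
  {Site B, Site A}: total = 1550
  {Site C, Site A}: total = 2370
Best pair: {Site C, Site B} with total 1536.

{Site C, Site B}, total 1536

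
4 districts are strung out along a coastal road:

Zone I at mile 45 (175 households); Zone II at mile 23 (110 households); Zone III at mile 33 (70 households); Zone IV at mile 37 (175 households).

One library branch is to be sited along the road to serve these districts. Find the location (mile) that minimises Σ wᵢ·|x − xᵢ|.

x = 37

For a sum of weighted absolute distances on a line, the optimum is the weighted median (not the mean). Total weight W = 530; half-weight = 265.
Sort by position and accumulate weight:
  mile 23 (Zone II, w=110) → cum 110
  mile 33 (Zone III, w=70) → cum 180
  mile 37 (Zone IV, w=175) → cum 355  ≥ 265 → median here
  mile 45 (Zone I, w=175) → cum 530
Optimal location: mile 37.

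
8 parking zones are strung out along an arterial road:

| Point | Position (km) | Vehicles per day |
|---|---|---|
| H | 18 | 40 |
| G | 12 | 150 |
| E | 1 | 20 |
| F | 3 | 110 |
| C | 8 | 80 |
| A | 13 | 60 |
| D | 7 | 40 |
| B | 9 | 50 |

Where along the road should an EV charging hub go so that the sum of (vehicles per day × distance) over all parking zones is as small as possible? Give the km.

x = 9

For a sum of weighted absolute distances on a line, the optimum is the weighted median (not the mean). Total weight W = 550; half-weight = 275.
Sort by position and accumulate weight:
  km 1 (E, w=20) → cum 20
  km 3 (F, w=110) → cum 130
  km 7 (D, w=40) → cum 170
  km 8 (C, w=80) → cum 250
  km 9 (B, w=50) → cum 300  ≥ 275 → median here
  km 12 (G, w=150) → cum 450
  km 13 (A, w=60) → cum 510
  km 18 (H, w=40) → cum 550
Optimal location: km 9.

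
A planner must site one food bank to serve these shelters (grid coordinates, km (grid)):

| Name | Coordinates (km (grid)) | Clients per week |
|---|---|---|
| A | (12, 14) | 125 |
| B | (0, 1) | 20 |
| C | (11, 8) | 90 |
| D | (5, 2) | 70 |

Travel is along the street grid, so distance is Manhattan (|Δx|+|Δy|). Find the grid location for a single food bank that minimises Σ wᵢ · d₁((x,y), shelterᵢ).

(11, 8)

Manhattan distance separates: Σwᵢ(|x−xᵢ|+|y−yᵢ|) = Σwᵢ|x−xᵢ| + Σwᵢ|y−yᵢ|, so x and y are optimised independently as 1-D weighted medians.
Total weight W = 305; half = 152.5.
x-coordinate, sorted with cumulative weight:
  x=0 (B, w=20) cum 20
  x=5 (D, w=70) cum 90
  x=11 (C, w=90) cum 180  ← median
  x=12 (A, w=125) cum 305
⇒ x* = 11
y-coordinate, sorted with cumulative weight:
  y=1 (B, w=20) cum 20
  y=2 (D, w=70) cum 90
  y=8 (C, w=90) cum 180  ← median
  y=14 (A, w=125) cum 305
⇒ y* = 8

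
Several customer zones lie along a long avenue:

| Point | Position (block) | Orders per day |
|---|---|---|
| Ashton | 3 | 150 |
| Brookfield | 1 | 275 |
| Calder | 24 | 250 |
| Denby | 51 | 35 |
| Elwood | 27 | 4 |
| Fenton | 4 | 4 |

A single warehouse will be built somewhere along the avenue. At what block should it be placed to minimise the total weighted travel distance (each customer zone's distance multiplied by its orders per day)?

x = 3

For a sum of weighted absolute distances on a line, the optimum is the weighted median (not the mean). Total weight W = 718; half-weight = 359.
Sort by position and accumulate weight:
  block 1 (Brookfield, w=275) → cum 275
  block 3 (Ashton, w=150) → cum 425  ≥ 359 → median here
  block 4 (Fenton, w=4) → cum 429
  block 24 (Calder, w=250) → cum 679
  block 27 (Elwood, w=4) → cum 683
  block 51 (Denby, w=35) → cum 718
Optimal location: block 3.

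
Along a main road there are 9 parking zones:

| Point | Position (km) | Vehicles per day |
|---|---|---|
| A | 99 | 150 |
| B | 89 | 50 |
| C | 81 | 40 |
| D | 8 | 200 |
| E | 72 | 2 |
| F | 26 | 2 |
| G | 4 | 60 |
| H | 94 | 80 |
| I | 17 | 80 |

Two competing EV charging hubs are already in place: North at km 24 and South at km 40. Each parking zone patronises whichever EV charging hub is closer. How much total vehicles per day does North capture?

342

The indifferent point is the midpoint (24+40)/2 = 32; parking zones left of it (closer to North at 24) go to North, those right go to South.
  G at 4 (w=60) → North
  D at 8 (w=200) → North
  I at 17 (w=80) → North
  F at 26 (w=2) → North
  E at 72 (w=2) → South
  C at 81 (w=40) → South
  B at 89 (w=50) → South
  H at 94 (w=80) → South
  A at 99 (w=150) → South
North captures 342; South captures 322.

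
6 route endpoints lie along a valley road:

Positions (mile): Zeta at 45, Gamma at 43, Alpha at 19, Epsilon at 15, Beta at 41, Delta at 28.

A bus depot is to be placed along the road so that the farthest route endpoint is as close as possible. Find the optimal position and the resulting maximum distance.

The 1-center on a line is the midpoint of the two extreme points: leftmost at 15, rightmost at 45.
Optimal location = (15 + 45)/2 = 30; maximum distance = (45 − 15)/2 = 15.

location 30, max distance 15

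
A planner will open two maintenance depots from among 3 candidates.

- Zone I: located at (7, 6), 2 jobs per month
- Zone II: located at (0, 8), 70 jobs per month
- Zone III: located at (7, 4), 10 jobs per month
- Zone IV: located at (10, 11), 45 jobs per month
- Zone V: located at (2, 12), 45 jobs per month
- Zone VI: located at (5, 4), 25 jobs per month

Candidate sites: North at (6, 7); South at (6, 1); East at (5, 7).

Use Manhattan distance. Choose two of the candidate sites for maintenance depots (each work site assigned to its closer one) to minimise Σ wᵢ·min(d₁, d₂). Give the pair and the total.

{North, East}, total 1259

Evaluate every pair (each demand assigned to the nearer of the two):
  {North, East}: total = 1259
  {South, East}: total = 1306
  {North, South}: total = 1399
Best pair: {North, East} with total 1259.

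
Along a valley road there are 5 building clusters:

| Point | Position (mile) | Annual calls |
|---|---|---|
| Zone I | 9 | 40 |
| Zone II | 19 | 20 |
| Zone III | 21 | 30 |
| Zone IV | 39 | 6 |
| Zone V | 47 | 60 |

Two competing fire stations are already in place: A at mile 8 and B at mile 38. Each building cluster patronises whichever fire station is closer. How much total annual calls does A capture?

The indifferent point is the midpoint (8+38)/2 = 23; building clusters left of it (closer to A at 8) go to A, those right go to B.
  Zone I at 9 (w=40) → A
  Zone II at 19 (w=20) → A
  Zone III at 21 (w=30) → A
  Zone IV at 39 (w=6) → B
  Zone V at 47 (w=60) → B
A captures 90; B captures 66.

90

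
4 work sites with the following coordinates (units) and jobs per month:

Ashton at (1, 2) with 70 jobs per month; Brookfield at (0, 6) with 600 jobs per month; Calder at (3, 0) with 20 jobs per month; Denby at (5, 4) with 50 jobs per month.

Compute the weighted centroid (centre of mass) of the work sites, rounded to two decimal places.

The minimiser of Σwᵢ‖p−pᵢ‖² is the weighted centroid p* = (Σwᵢpᵢ)/(Σwᵢ).
Σwᵢ = 740.
Σwᵢxᵢ = 70·1 + 600·0 + 20·3 + 50·5 = 380.
Σwᵢyᵢ = 70·2 + 600·6 + 20·0 + 50·4 = 3940.
x* = 380/740 = 0.51, y* = 3940/740 = 5.32.

(0.51, 5.32)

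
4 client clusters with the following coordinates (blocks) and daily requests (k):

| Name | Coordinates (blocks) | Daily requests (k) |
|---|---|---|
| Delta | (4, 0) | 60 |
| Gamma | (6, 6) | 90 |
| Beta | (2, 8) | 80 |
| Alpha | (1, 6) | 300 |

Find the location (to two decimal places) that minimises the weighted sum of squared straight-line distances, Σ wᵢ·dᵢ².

The minimiser of Σwᵢ‖p−pᵢ‖² is the weighted centroid p* = (Σwᵢpᵢ)/(Σwᵢ).
Σwᵢ = 530.
Σwᵢxᵢ = 60·4 + 90·6 + 80·2 + 300·1 = 1240.
Σwᵢyᵢ = 60·0 + 90·6 + 80·8 + 300·6 = 2980.
x* = 1240/530 = 2.34, y* = 2980/530 = 5.62.

(2.34, 5.62)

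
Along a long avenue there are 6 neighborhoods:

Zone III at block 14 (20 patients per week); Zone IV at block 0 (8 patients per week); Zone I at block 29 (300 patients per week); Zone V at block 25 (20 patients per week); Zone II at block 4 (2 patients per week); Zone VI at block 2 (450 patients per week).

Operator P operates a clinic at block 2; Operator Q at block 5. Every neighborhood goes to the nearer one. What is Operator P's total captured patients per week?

The indifferent point is the midpoint (2+5)/2 = 3.5; neighborhoods left of it (closer to Operator P at 2) go to Operator P, those right go to Operator Q.
  Zone IV at 0 (w=8) → Operator P
  Zone VI at 2 (w=450) → Operator P
  Zone II at 4 (w=2) → Operator Q
  Zone III at 14 (w=20) → Operator Q
  Zone V at 25 (w=20) → Operator Q
  Zone I at 29 (w=300) → Operator Q
Operator P captures 458; Operator Q captures 342.

458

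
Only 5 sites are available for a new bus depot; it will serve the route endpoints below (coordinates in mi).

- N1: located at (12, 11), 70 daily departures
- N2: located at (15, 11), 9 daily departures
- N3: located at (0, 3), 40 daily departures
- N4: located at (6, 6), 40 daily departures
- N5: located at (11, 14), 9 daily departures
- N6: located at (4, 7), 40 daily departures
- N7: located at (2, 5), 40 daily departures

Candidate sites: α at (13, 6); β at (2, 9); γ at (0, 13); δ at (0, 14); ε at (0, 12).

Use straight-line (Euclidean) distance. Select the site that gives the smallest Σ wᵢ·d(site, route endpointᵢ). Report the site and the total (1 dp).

Total weighted distance at each candidate:
  α (13, 6): total = 2097.3
  β (2, 9): total = 1651.0
  γ (0, 13): total = 2474.3
  δ (0, 14): total = 2633.8
  ε (0, 12): total = 2325.6
Minimum is at β with total 1651.0 mi.

β, total 1651.0 mi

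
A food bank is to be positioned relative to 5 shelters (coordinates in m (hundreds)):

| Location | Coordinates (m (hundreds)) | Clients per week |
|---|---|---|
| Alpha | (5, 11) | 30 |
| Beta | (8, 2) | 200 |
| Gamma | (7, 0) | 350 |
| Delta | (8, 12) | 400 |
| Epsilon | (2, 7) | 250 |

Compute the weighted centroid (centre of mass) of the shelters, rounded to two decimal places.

(6.42, 5.92)

The minimiser of Σwᵢ‖p−pᵢ‖² is the weighted centroid p* = (Σwᵢpᵢ)/(Σwᵢ).
Σwᵢ = 1230.
Σwᵢxᵢ = 30·5 + 200·8 + 350·7 + 400·8 + 250·2 = 7900.
Σwᵢyᵢ = 30·11 + 200·2 + 350·0 + 400·12 + 250·7 = 7280.
x* = 7900/1230 = 6.42, y* = 7280/1230 = 5.92.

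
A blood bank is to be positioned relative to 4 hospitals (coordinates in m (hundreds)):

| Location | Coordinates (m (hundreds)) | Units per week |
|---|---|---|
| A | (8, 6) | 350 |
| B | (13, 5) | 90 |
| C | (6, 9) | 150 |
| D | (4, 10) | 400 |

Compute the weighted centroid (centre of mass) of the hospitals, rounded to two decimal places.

The minimiser of Σwᵢ‖p−pᵢ‖² is the weighted centroid p* = (Σwᵢpᵢ)/(Σwᵢ).
Σwᵢ = 990.
Σwᵢxᵢ = 350·8 + 90·13 + 150·6 + 400·4 = 6470.
Σwᵢyᵢ = 350·6 + 90·5 + 150·9 + 400·10 = 7900.
x* = 6470/990 = 6.54, y* = 7900/990 = 7.98.

(6.54, 7.98)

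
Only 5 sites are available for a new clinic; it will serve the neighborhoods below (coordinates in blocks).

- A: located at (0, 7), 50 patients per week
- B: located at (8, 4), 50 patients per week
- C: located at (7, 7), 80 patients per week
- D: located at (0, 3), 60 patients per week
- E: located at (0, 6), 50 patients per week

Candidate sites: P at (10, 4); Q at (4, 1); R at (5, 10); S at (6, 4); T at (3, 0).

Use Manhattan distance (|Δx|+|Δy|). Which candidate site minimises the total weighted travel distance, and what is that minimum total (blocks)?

Total weighted distance at each candidate:
  P (10, 4): total = 2490
  Q (4, 1): total = 2380
  R (5, 10): total = 2420
  S (6, 4): total = 1690
  T (3, 0): total = 2640
Minimum is at S with total 1690 blocks.

S, total 1690 blocks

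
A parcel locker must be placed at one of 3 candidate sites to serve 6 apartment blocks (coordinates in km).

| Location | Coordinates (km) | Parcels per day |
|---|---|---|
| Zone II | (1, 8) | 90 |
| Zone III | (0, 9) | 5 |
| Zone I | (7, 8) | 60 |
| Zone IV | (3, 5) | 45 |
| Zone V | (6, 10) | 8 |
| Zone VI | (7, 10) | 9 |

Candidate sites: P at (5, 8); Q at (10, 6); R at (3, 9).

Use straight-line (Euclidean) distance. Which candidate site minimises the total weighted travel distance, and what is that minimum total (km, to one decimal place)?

Total weighted distance at each candidate:
  P (5, 8): total = 711.1
  Q (10, 6): total = 1506.7
  R (3, 9): total = 706.0
Minimum is at R with total 706.0 km.

R, total 706.0 km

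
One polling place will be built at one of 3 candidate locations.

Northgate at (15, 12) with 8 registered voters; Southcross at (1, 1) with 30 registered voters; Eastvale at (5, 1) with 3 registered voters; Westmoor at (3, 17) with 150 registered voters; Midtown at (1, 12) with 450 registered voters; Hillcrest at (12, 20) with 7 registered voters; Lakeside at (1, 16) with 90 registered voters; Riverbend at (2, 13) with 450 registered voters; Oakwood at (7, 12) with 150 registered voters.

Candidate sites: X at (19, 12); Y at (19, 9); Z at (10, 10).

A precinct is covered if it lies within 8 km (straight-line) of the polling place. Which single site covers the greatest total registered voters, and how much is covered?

Coverage radius r = 8 km; a point is covered iff (Δx)²+(Δy)² ≤ 8² = 64.
  X (19, 12): covers {Northgate} → 8
  Y (19, 9): covers {Northgate} → 8
  Z (10, 10): covers {Northgate, Oakwood} → 158
Maximum coverage at Z: 158 registered voters.

Z, covering 158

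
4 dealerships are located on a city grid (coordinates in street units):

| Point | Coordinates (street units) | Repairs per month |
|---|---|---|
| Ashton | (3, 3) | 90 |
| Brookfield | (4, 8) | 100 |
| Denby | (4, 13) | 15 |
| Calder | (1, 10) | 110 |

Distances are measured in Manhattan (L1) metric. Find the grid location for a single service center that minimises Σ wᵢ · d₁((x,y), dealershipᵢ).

Manhattan distance separates: Σwᵢ(|x−xᵢ|+|y−yᵢ|) = Σwᵢ|x−xᵢ| + Σwᵢ|y−yᵢ|, so x and y are optimised independently as 1-D weighted medians.
Total weight W = 315; half = 157.5.
x-coordinate, sorted with cumulative weight:
  x=1 (Calder, w=110) cum 110
  x=3 (Ashton, w=90) cum 200  ← median
  x=4 (Brookfield, w=100) cum 300
  x=4 (Denby, w=15) cum 315
⇒ x* = 3
y-coordinate, sorted with cumulative weight:
  y=3 (Ashton, w=90) cum 90
  y=8 (Brookfield, w=100) cum 190  ← median
  y=10 (Calder, w=110) cum 300
  y=13 (Denby, w=15) cum 315
⇒ y* = 8

(3, 8)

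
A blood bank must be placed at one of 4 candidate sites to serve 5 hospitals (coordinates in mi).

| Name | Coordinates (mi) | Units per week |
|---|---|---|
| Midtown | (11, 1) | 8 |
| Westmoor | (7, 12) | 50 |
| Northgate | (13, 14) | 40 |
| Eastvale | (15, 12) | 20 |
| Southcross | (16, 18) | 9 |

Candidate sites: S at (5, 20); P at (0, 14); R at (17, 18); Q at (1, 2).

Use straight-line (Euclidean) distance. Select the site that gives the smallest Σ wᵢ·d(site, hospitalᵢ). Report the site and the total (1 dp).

Total weighted distance at each candidate:
  S (5, 20): total = 1328.5
  P (0, 14): total = 1471.3
  R (17, 18): total = 1089.1
  Q (1, 2): total = 1883.8
Minimum is at R with total 1089.1 mi.

R, total 1089.1 mi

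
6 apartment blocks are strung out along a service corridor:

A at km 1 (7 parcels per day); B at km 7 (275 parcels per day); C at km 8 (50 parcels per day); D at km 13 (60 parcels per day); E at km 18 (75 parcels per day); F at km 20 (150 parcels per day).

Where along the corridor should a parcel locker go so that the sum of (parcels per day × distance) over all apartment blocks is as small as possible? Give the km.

For a sum of weighted absolute distances on a line, the optimum is the weighted median (not the mean). Total weight W = 617; half-weight = 308.5.
Sort by position and accumulate weight:
  km 1 (A, w=7) → cum 7
  km 7 (B, w=275) → cum 282
  km 8 (C, w=50) → cum 332  ≥ 308.5 → median here
  km 13 (D, w=60) → cum 392
  km 18 (E, w=75) → cum 467
  km 20 (F, w=150) → cum 617
Optimal location: km 8.

x = 8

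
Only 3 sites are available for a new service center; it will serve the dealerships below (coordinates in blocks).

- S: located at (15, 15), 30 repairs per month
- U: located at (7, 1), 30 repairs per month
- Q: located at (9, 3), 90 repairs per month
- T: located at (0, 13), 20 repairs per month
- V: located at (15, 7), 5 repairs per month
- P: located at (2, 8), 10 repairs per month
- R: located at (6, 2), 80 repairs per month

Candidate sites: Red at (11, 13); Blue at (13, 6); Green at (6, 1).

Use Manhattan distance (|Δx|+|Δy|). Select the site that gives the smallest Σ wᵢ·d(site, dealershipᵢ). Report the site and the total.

Green, total 1795 blocks

Total weighted distance at each candidate:
  Red (11, 13): total = 3430
  Blue (13, 6): total = 2715
  Green (6, 1): total = 1795
Minimum is at Green with total 1795 blocks.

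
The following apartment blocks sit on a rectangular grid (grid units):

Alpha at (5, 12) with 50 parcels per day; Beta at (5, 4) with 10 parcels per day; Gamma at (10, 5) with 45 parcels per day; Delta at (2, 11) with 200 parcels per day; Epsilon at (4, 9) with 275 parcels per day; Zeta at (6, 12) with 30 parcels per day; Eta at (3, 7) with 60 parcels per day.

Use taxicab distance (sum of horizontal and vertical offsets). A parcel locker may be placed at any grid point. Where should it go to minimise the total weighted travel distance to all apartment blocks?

(4, 9)

Manhattan distance separates: Σwᵢ(|x−xᵢ|+|y−yᵢ|) = Σwᵢ|x−xᵢ| + Σwᵢ|y−yᵢ|, so x and y are optimised independently as 1-D weighted medians.
Total weight W = 670; half = 335.
x-coordinate, sorted with cumulative weight:
  x=2 (Delta, w=200) cum 200
  x=3 (Eta, w=60) cum 260
  x=4 (Epsilon, w=275) cum 535  ← median
  x=5 (Alpha, w=50) cum 585
  x=5 (Beta, w=10) cum 595
  x=6 (Zeta, w=30) cum 625
  x=10 (Gamma, w=45) cum 670
⇒ x* = 4
y-coordinate, sorted with cumulative weight:
  y=4 (Beta, w=10) cum 10
  y=5 (Gamma, w=45) cum 55
  y=7 (Eta, w=60) cum 115
  y=9 (Epsilon, w=275) cum 390  ← median
  y=11 (Delta, w=200) cum 590
  y=12 (Alpha, w=50) cum 640
  y=12 (Zeta, w=30) cum 670
⇒ y* = 9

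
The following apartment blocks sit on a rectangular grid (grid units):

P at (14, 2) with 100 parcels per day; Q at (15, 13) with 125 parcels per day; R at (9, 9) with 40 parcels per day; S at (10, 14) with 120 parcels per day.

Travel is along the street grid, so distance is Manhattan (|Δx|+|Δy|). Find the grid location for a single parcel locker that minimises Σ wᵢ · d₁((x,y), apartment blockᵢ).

(14, 13)

Manhattan distance separates: Σwᵢ(|x−xᵢ|+|y−yᵢ|) = Σwᵢ|x−xᵢ| + Σwᵢ|y−yᵢ|, so x and y are optimised independently as 1-D weighted medians.
Total weight W = 385; half = 192.5.
x-coordinate, sorted with cumulative weight:
  x=9 (R, w=40) cum 40
  x=10 (S, w=120) cum 160
  x=14 (P, w=100) cum 260  ← median
  x=15 (Q, w=125) cum 385
⇒ x* = 14
y-coordinate, sorted with cumulative weight:
  y=2 (P, w=100) cum 100
  y=9 (R, w=40) cum 140
  y=13 (Q, w=125) cum 265  ← median
  y=14 (S, w=120) cum 385
⇒ y* = 13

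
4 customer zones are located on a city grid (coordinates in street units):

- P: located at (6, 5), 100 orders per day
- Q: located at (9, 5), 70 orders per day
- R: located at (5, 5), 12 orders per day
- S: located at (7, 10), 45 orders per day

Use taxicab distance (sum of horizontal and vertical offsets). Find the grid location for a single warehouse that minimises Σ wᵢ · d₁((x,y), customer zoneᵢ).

Manhattan distance separates: Σwᵢ(|x−xᵢ|+|y−yᵢ|) = Σwᵢ|x−xᵢ| + Σwᵢ|y−yᵢ|, so x and y are optimised independently as 1-D weighted medians.
Total weight W = 227; half = 113.5.
x-coordinate, sorted with cumulative weight:
  x=5 (R, w=12) cum 12
  x=6 (P, w=100) cum 112
  x=7 (S, w=45) cum 157  ← median
  x=9 (Q, w=70) cum 227
⇒ x* = 7
y-coordinate, sorted with cumulative weight:
  y=5 (P, w=100) cum 100
  y=5 (Q, w=70) cum 170  ← median
  y=5 (R, w=12) cum 182
  y=10 (S, w=45) cum 227
⇒ y* = 5

(7, 5)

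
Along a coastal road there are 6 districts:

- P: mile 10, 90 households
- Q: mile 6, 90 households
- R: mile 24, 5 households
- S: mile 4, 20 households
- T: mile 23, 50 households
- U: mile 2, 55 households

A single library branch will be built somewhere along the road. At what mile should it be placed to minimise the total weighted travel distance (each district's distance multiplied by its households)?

For a sum of weighted absolute distances on a line, the optimum is the weighted median (not the mean). Total weight W = 310; half-weight = 155.
Sort by position and accumulate weight:
  mile 2 (U, w=55) → cum 55
  mile 4 (S, w=20) → cum 75
  mile 6 (Q, w=90) → cum 165  ≥ 155 → median here
  mile 10 (P, w=90) → cum 255
  mile 23 (T, w=50) → cum 305
  mile 24 (R, w=5) → cum 310
Optimal location: mile 6.

x = 6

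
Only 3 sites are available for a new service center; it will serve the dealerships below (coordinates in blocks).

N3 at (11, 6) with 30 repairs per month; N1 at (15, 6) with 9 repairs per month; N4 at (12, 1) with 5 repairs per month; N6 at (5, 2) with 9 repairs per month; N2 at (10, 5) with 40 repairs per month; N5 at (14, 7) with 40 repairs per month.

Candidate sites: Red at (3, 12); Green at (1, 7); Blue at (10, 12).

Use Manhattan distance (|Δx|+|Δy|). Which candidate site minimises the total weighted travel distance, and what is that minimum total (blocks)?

Blue, total 1149 blocks

Total weighted distance at each candidate:
  Red (3, 12): total = 1990
  Green (1, 7): total = 1591
  Blue (10, 12): total = 1149
Minimum is at Blue with total 1149 blocks.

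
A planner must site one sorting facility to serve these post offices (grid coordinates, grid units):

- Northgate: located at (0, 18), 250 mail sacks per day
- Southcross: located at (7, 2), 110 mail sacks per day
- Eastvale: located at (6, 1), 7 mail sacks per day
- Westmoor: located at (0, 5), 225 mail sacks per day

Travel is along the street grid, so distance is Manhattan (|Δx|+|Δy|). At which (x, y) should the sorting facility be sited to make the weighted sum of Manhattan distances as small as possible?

(0, 5)

Manhattan distance separates: Σwᵢ(|x−xᵢ|+|y−yᵢ|) = Σwᵢ|x−xᵢ| + Σwᵢ|y−yᵢ|, so x and y are optimised independently as 1-D weighted medians.
Total weight W = 592; half = 296.
x-coordinate, sorted with cumulative weight:
  x=0 (Northgate, w=250) cum 250
  x=0 (Westmoor, w=225) cum 475  ← median
  x=6 (Eastvale, w=7) cum 482
  x=7 (Southcross, w=110) cum 592
⇒ x* = 0
y-coordinate, sorted with cumulative weight:
  y=1 (Eastvale, w=7) cum 7
  y=2 (Southcross, w=110) cum 117
  y=5 (Westmoor, w=225) cum 342  ← median
  y=18 (Northgate, w=250) cum 592
⇒ y* = 5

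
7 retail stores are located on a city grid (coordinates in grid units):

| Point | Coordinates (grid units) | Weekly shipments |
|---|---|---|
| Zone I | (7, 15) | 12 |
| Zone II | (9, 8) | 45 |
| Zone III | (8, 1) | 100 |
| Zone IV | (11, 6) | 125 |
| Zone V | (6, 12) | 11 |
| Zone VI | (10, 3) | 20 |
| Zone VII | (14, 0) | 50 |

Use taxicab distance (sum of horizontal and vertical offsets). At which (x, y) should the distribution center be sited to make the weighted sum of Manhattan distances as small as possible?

(10, 6)

Manhattan distance separates: Σwᵢ(|x−xᵢ|+|y−yᵢ|) = Σwᵢ|x−xᵢ| + Σwᵢ|y−yᵢ|, so x and y are optimised independently as 1-D weighted medians.
Total weight W = 363; half = 181.5.
x-coordinate, sorted with cumulative weight:
  x=6 (Zone V, w=11) cum 11
  x=7 (Zone I, w=12) cum 23
  x=8 (Zone III, w=100) cum 123
  x=9 (Zone II, w=45) cum 168
  x=10 (Zone VI, w=20) cum 188  ← median
  x=11 (Zone IV, w=125) cum 313
  x=14 (Zone VII, w=50) cum 363
⇒ x* = 10
y-coordinate, sorted with cumulative weight:
  y=0 (Zone VII, w=50) cum 50
  y=1 (Zone III, w=100) cum 150
  y=3 (Zone VI, w=20) cum 170
  y=6 (Zone IV, w=125) cum 295  ← median
  y=8 (Zone II, w=45) cum 340
  y=12 (Zone V, w=11) cum 351
  y=15 (Zone I, w=12) cum 363
⇒ y* = 6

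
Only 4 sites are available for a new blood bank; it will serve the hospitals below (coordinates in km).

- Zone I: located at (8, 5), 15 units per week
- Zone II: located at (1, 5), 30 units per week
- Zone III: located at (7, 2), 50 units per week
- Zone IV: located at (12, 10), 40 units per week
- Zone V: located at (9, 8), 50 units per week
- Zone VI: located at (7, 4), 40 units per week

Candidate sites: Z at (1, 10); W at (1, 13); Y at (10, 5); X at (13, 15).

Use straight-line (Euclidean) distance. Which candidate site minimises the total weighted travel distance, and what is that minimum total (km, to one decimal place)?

Total weighted distance at each candidate:
  Z (1, 10): total = 1970.8
  W (1, 13): total = 2386.4
  Y (10, 5): total = 1012.1
  X (13, 15): total = 2460.5
Minimum is at Y with total 1012.1 km.

Y, total 1012.1 km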